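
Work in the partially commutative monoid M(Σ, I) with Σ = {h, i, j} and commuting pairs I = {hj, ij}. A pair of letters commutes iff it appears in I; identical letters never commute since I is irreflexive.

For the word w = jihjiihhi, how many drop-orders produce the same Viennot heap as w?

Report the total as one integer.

36

drop 0:j onto floor
drop 1:i onto floor
drop 2:h onto {1:i}
drop 3:j onto {0:j}
drop 4:i onto {2:h}
drop 5:i onto {4:i}
drop 6:h onto {5:i}
drop 7:h onto {6:h}
drop 8:i onto {7:h}
ground layer = {0:j, 1:i}
drop-orders for the pieces not yet dropped (sum over which currently-grounded one goes next):
  1 to go: {3} 1  {8} 1
  2 to go: {0,3} 1  {3,8} 2  {7,8} 1
  3 to go: {0,3,8} 3  {3,7,8} 3  {6,7,8} 1
  4 to go: {0,3,7,8} 6  {3,6,7,8} 4  {5,6,7,8} 1
  5 to go: {0,3,6,7,8} 10  {3,5,6,7,8} 5  {4,5,6,7,8} 1
  6 to go: {0,3,5,6,7,8} 15  {2,4,5,6,7,8} 1  {3,4,5,6,7,8} 6
  7 to go: {0,3,4,5,6,7,8} 21  {1,2,4,5,6,7,8} 1  {2,3,4,5,6,7,8} 7
  if 0:j drops first: 8 orders
  if 1:i drops first: 28 orders
heap linearizations: 36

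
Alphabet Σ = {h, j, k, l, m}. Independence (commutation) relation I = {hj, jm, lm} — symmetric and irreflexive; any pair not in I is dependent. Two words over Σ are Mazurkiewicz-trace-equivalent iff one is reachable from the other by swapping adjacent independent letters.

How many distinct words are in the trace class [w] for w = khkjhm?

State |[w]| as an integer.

3

#0=k has no predecessor
#1=h depends on [0:k]
#2=k depends on [1:h]
#3=j depends on [2:k]
#4=h depends on [2:k]
#5=m depends on [4:h]
sources: [0:k]
N(rest) = Σ N(rest − s) over sources s of rest; N(one piece) = 1:
  size 1 → [3]=1  [5]=1
  size 2 → [3,5]=2  [4,5]=1
  size 3 → [3,4,5]=3
  size 4 → [2,3,4,5]=3
  first=0(k) contributes 3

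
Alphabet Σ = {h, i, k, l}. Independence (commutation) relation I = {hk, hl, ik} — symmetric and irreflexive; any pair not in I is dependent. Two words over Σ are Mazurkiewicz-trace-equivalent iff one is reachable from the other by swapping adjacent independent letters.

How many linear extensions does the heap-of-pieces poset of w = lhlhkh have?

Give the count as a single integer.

20

0(l) covers ∅
1(h) covers ∅
2(l) covers 0:l
3(h) covers 1:h
4(k) covers 2:l
5(h) covers 3:h
floor of heap: 0:l, 1:h
completions by unplaced set U, small U first (add the entries for U minus each lowest piece of U):
  |U|=1: {4}:1  {5}:1
  |U|=2: {2,4}:1  {3,5}:1  {4,5}:2
  |U|=3: {0,2,4}:1  {1,3,5}:1  {2,4,5}:3  {3,4,5}:3
  |U|=4: {0,2,4,5}:4  {1,3,4,5}:4  {2,3,4,5}:6
  start at 0(l): 10
  start at 1(h): 10
sum over floor = 20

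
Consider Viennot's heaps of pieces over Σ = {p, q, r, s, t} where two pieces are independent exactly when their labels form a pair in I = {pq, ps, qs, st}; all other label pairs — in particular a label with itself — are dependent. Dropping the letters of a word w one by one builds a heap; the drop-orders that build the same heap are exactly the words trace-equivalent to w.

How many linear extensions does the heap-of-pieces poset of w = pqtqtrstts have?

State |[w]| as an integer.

piece 0:p — minimal
piece 1:q — minimal
piece 2:t rests on {0:p, 1:q}
piece 3:q rests on {2:t}
piece 4:t rests on {3:q}
piece 5:r rests on {4:t}
piece 6:s rests on {5:r}
piece 7:t rests on {5:r}
piece 8:t rests on {7:t}
piece 9:s rests on {6:s}
minimal pieces: {0:p, 1:q}
ways to finish when only these pieces remain (= sum over removing one remaining piece with nothing left below it):
  1 left: {8}→1  {9}→1
  2 left: {6,9}→1  {7,8}→1  {8,9}→2
  3 left: {6,8,9}→3  {7,8,9}→3
  4 left: {6,7,8,9}→6
  5 left: {5,6,7,8,9}→6
  6 left: {4,5,6,7,8,9}→6
  7 left: {3,4,5,6,7,8,9}→6
  8 left: {2,3,4,5,6,7,8,9}→6
  placing 0:p first → 6 extensions
  placing 1:q first → 6 extensions
total linear extensions = 12

12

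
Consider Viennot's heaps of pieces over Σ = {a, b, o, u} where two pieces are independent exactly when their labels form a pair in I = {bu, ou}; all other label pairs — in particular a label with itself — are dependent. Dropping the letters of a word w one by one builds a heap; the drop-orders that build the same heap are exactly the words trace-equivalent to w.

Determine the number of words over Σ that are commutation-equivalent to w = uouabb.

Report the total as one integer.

#0=u has no predecessor
#1=o has no predecessor
#2=u depends on [0:u]
#3=a depends on [1:o, 2:u]
#4=b depends on [3:a]
#5=b depends on [4:b]
sources: [0:u, 1:o]
N(rest) = Σ N(rest − s) over sources s of rest; N(one piece) = 1:
  size 1 → [5]=1
  size 2 → [4,5]=1
  size 3 → [3,4,5]=1
  size 4 → [1,3,4,5]=1  [2,3,4,5]=1
  first=0(u) contributes 2
  first=1(o) contributes 1
|[w]| = 3

3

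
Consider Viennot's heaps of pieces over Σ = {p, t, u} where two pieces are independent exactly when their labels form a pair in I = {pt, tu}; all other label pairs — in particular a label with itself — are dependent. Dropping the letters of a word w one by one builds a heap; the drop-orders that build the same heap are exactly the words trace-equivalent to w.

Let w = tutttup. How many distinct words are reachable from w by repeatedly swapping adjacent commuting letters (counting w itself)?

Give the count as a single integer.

35

drop 0:t onto floor
drop 1:u onto floor
drop 2:t onto {0:t}
drop 3:t onto {2:t}
drop 4:t onto {3:t}
drop 5:u onto {1:u}
drop 6:p onto {5:u}
ground layer = {0:t, 1:u}
drop-orders for the pieces not yet dropped (sum over which currently-grounded one goes next):
  1 to go: {4} 1  {6} 1
  2 to go: {3,4} 1  {4,6} 2  {5,6} 1
  3 to go: {1,5,6} 1  {2,3,4} 1  {3,4,6} 3  {4,5,6} 3
  4 to go: {0,2,3,4} 1  {1,4,5,6} 4  {2,3,4,6} 4  {3,4,5,6} 6
  5 to go: {0,2,3,4,6} 5  {1,3,4,5,6} 10  {2,3,4,5,6} 10
  if 0:t drops first: 20 orders
  if 1:u drops first: 15 orders
heap linearizations: 35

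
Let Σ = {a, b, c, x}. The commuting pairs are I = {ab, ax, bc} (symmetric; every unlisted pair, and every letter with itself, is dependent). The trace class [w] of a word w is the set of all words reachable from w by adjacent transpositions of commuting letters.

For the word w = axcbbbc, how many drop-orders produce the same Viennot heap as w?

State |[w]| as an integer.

30

drop 0:a onto floor
drop 1:x onto floor
drop 2:c onto {0:a, 1:x}
drop 3:b onto {1:x}
drop 4:b onto {3:b}
drop 5:b onto {4:b}
drop 6:c onto {2:c}
ground layer = {0:a, 1:x}
drop-orders for the pieces not yet dropped (sum over which currently-grounded one goes next):
  1 to go: {5} 1  {6} 1
  2 to go: {2,6} 1  {4,5} 1  {5,6} 2
  3 to go: {0,2,6} 1  {2,5,6} 3  {3,4,5} 1  {4,5,6} 3
  4 to go: {0,2,5,6} 4  {2,4,5,6} 6  {3,4,5,6} 4
  5 to go: {0,2,4,5,6} 10  {2,3,4,5,6} 10
  if 0:a drops first: 10 orders
  if 1:x drops first: 20 orders
heap linearizations: 30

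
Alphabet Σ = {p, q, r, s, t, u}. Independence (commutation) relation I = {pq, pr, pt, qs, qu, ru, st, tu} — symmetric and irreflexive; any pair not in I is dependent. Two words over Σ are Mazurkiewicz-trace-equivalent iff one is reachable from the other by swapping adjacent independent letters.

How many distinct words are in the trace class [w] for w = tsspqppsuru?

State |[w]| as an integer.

109

0(t) covers ∅
1(s) covers ∅
2(s) covers 1:s
3(p) covers 2:s
4(q) covers 0:t
5(p) covers 3:p
6(p) covers 5:p
7(s) covers 6:p
8(u) covers 7:s
9(r) covers 4:q, 7:s
10(u) covers 8:u
floor of heap: 0:t, 1:s
completions by unplaced set U, small U first (add the entries for U minus each lowest piece of U):
  |U|=1: {9}:1  {10}:1
  |U|=2: {4,9}:1  {8,10}:1  {9,10}:2
  |U|=3: {0,4,9}:1  {4,9,10}:3  {8,9,10}:3
  |U|=4: {0,4,9,10}:4  {4,8,9,10}:6  {7,8,9,10}:3
  |U|=5: {0,4,8,9,10}:10  {4,7,8,9,10}:9  {6,7,8,9,10}:3
  |U|=6: {0,4,7,8,9,10}:19  {4,6,7,8,9,10}:12  {5,6,7,8,9,10}:3
  |U|=7: {0,4,6,7,8,9,10}:31  {3,5,6,7,8,9,10}:3  {4,5,6,7,8,9,10}:15
  |U|=8: {0,4,5,6,7,8,9,10}:46  {2,3,5,6,7,8,9,10}:3  {3,4,5,6,7,8,9,10}:18
  |U|=9: {0,3,4,5,6,7,8,9,10}:64  {1,2,3,5,6,7,8,9,10}:3  {2,3,4,5,6,7,8,9,10}:21
  start at 0(t): 24
  start at 1(s): 85
sum over floor = 109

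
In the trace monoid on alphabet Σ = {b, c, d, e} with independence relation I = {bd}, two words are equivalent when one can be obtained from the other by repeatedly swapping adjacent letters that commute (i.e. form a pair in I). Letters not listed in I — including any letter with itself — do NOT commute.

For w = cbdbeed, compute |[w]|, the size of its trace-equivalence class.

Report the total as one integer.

0(c) covers ∅
1(b) covers 0:c
2(d) covers 0:c
3(b) covers 1:b
4(e) covers 2:d, 3:b
5(e) covers 4:e
6(d) covers 5:e
floor of heap: 0:c
completions by unplaced set U, small U first (add the entries for U minus each lowest piece of U):
  |U|=1: {6}:1
  |U|=2: {5,6}:1
  |U|=3: {4,5,6}:1
  |U|=4: {2,4,5,6}:1  {3,4,5,6}:1
  |U|=5: {1,3,4,5,6}:1  {2,3,4,5,6}:2
  start at 0(c): 3

3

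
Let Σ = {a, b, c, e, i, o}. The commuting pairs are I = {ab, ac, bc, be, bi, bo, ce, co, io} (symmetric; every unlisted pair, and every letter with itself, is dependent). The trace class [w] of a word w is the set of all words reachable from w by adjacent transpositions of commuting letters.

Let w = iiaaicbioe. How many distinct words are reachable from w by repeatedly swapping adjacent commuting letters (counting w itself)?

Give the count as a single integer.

40

piece 0:i — minimal
piece 1:i rests on {0:i}
piece 2:a rests on {1:i}
piece 3:a rests on {2:a}
piece 4:i rests on {3:a}
piece 5:c rests on {4:i}
piece 6:b — minimal
piece 7:i rests on {5:c}
piece 8:o rests on {3:a}
piece 9:e rests on {7:i, 8:o}
minimal pieces: {0:i, 6:b}
ways to finish when only these pieces remain (= sum over removing one remaining piece with nothing left below it):
  1 left: {6}→1  {9}→1
  2 left: {6,9}→2  {7,9}→1  {8,9}→1
  3 left: {5,7,9}→1  {6,7,9}→3  {6,8,9}→3  {7,8,9}→2
  4 left: {4,5,7,9}→1  {5,6,7,9}→4  {5,7,8,9}→3  {6,7,8,9}→8
  5 left: {4,5,6,7,9}→5  {4,5,7,8,9}→4  {5,6,7,8,9}→15
  6 left: {3,4,5,7,8,9}→4  {4,5,6,7,8,9}→24
  7 left: {2,3,4,5,7,8,9}→4  {3,4,5,6,7,8,9}→28
  8 left: {1,2,3,4,5,7,8,9}→4  {2,3,4,5,6,7,8,9}→32
  placing 0:i first → 36 extensions
  placing 6:b first → 4 extensions
total linear extensions = 40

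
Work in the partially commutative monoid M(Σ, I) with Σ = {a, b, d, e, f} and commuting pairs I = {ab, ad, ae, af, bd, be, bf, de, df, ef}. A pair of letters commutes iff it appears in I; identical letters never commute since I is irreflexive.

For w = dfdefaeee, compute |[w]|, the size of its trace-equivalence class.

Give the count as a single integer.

#0=d has no predecessor
#1=f has no predecessor
#2=d depends on [0:d]
#3=e has no predecessor
#4=f depends on [1:f]
#5=a has no predecessor
#6=e depends on [3:e]
#7=e depends on [6:e]
#8=e depends on [7:e]
sources: [0:d, 1:f, 3:e, 5:a]
N(rest) = Σ N(rest − s) over sources s of rest; N(one piece) = 1:
  size 1 → [2]=1  [4]=1  [5]=1  [8]=1
  size 2 → [0,2]=1  [1,4]=1  [2,4]=2  [2,5]=2  [2,8]=2  [4,5]=2  [4,8]=2  [5,8]=2  [7,8]=1
  size 3 → [0,2,4]=3  [0,2,5]=3  [0,2,8]=3  [1,2,4]=3  [1,4,5]=3  [1,4,8]=3  [2,4,5]=6  [2,4,8]=6  [2,5,8]=6  [2,7,8]=3  [4,5,8]=6  [4,7,8]=3  [5,7,8]=3  [6,7,8]=1
  size 4 → [0,1,2,4]=6  [0,2,4,5]=12  [0,2,4,8]=12  [0,2,5,8]=12  [0,2,7,8]=6  [1,2,4,5]=12  [1,2,4,8]=12  [1,4,5,8]=12  [1,4,7,8]=6  [2,4,5,8]=24  [2,4,7,8]=12  [2,5,7,8]=12  [2,6,7,8]=4  [3,6,7,8]=1  [4,5,7,8]=12  [4,6,7,8]=4  [5,6,7,8]=4
  size 5 → [0,1,2,4,5]=30  [0,1,2,4,8]=30  [0,2,4,5,8]=60  [0,2,4,7,8]=30  [0,2,5,7,8]=30  [0,2,6,7,8]=10  [1,2,4,5,8]=60  [1,2,4,7,8]=30  [1,4,5,7,8]=30  [1,4,6,7,8]=10  [2,3,6,7,8]=5  [2,4,5,7,8]=60  [2,4,6,7,8]=20  [2,5,6,7,8]=20  [3,4,6,7,8]=5  [3,5,6,7,8]=5  [4,5,6,7,8]=20
  size 6 → [0,1,2,4,5,8]=180  [0,1,2,4,7,8]=90  [0,2,3,6,7,8]=15  [0,2,4,5,7,8]=180  [0,2,4,6,7,8]=60  [0,2,5,6,7,8]=60  [1,2,4,5,7,8]=180  [1,2,4,6,7,8]=60  [1,3,4,6,7,8]=15  [1,4,5,6,7,8]=60  [2,3,4,6,7,8]=30  [2,3,5,6,7,8]=30  [2,4,5,6,7,8]=120  [3,4,5,6,7,8]=30
  size 7 → [0,1,2,4,5,7,8]=630  [0,1,2,4,6,7,8]=210  [0,2,3,4,6,7,8]=105  [0,2,3,5,6,7,8]=105  [0,2,4,5,6,7,8]=420  [1,2,3,4,6,7,8]=105  [1,2,4,5,6,7,8]=420  [1,3,4,5,6,7,8]=105  [2,3,4,5,6,7,8]=210
  first=0(d) contributes 840
  first=1(f) contributes 840
  first=3(e) contributes 1680
  first=5(a) contributes 420
|[w]| = 3780

3780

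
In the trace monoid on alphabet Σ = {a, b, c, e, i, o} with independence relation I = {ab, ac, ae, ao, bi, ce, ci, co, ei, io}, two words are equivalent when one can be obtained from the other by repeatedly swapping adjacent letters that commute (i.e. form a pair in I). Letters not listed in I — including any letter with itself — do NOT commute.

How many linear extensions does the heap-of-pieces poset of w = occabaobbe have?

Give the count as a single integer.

135

drop 0:o onto floor
drop 1:c onto floor
drop 2:c onto {1:c}
drop 3:a onto floor
drop 4:b onto {0:o, 2:c}
drop 5:a onto {3:a}
drop 6:o onto {4:b}
drop 7:b onto {6:o}
drop 8:b onto {7:b}
drop 9:e onto {8:b}
ground layer = {0:o, 1:c, 3:a}
drop-orders for the pieces not yet dropped (sum over which currently-grounded one goes next):
  1 to go: {5} 1  {9} 1
  2 to go: {3,5} 1  {5,9} 2  {8,9} 1
  3 to go: {3,5,9} 3  {5,8,9} 3  {7,8,9} 1
  4 to go: {3,5,8,9} 6  {5,7,8,9} 4  {6,7,8,9} 1
  5 to go: {3,5,7,8,9} 10  {4,6,7,8,9} 1  {5,6,7,8,9} 5
  6 to go: {0,4,6,7,8,9} 1  {2,4,6,7,8,9} 1  {3,5,6,7,8,9} 15  {4,5,6,7,8,9} 6
  7 to go: {0,2,4,6,7,8,9} 2  {0,4,5,6,7,8,9} 7  {1,2,4,6,7,8,9} 1  {2,4,5,6,7,8,9} 7  {3,4,5,6,7,8,9} 21
  8 to go: {0,1,2,4,6,7,8,9} 3  {0,2,4,5,6,7,8,9} 16  {0,3,4,5,6,7,8,9} 28  {1,2,4,5,6,7,8,9} 8  {2,3,4,5,6,7,8,9} 28
  if 0:o drops first: 36 orders
  if 1:c drops first: 72 orders
  if 3:a drops first: 27 orders
heap linearizations: 135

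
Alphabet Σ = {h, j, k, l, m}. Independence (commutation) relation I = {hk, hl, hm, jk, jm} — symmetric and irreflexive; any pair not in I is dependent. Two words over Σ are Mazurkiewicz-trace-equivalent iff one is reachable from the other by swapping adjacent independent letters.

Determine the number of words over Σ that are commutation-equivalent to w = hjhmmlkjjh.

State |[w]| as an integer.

70

drop 0:h onto floor
drop 1:j onto {0:h}
drop 2:h onto {1:j}
drop 3:m onto floor
drop 4:m onto {3:m}
drop 5:l onto {1:j, 4:m}
drop 6:k onto {5:l}
drop 7:j onto {2:h, 5:l}
drop 8:j onto {7:j}
drop 9:h onto {8:j}
ground layer = {0:h, 3:m}
drop-orders for the pieces not yet dropped (sum over which currently-grounded one goes next):
  1 to go: {6} 1  {9} 1
  2 to go: {6,9} 2  {8,9} 1
  3 to go: {6,8,9} 3  {7,8,9} 1
  4 to go: {2,7,8,9} 1  {6,7,8,9} 4
  5 to go: {2,6,7,8,9} 5  {5,6,7,8,9} 4
  6 to go: {2,5,6,7,8,9} 9  {4,5,6,7,8,9} 4
  7 to go: {1,2,5,6,7,8,9} 9  {2,4,5,6,7,8,9} 13  {3,4,5,6,7,8,9} 4
  8 to go: {0,1,2,5,6,7,8,9} 9  {1,2,4,5,6,7,8,9} 22  {2,3,4,5,6,7,8,9} 17
  if 0:h drops first: 39 orders
  if 3:m drops first: 31 orders
heap linearizations: 70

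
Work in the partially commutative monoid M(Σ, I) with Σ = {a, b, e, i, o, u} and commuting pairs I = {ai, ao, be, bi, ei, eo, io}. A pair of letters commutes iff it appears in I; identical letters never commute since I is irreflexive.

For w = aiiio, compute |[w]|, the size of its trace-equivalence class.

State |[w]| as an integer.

0(a) covers ∅
1(i) covers ∅
2(i) covers 1:i
3(i) covers 2:i
4(o) covers ∅
floor of heap: 0:a, 1:i, 4:o
completions by unplaced set U, small U first (add the entries for U minus each lowest piece of U):
  |U|=1: {0}:1  {3}:1  {4}:1
  |U|=2: {0,3}:2  {0,4}:2  {2,3}:1  {3,4}:2
  |U|=3: {0,2,3}:3  {0,3,4}:6  {1,2,3}:1  {2,3,4}:3
  start at 0(a): 4
  start at 1(i): 12
  start at 4(o): 4
sum over floor = 20

20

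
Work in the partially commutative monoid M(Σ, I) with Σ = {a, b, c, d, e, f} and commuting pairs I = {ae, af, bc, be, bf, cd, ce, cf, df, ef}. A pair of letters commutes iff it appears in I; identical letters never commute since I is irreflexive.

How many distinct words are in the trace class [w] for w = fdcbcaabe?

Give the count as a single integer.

342

drop 0:f onto floor
drop 1:d onto floor
drop 2:c onto floor
drop 3:b onto {1:d}
drop 4:c onto {2:c}
drop 5:a onto {3:b, 4:c}
drop 6:a onto {5:a}
drop 7:b onto {6:a}
drop 8:e onto {1:d}
ground layer = {0:f, 1:d, 2:c}
drop-orders for the pieces not yet dropped (sum over which currently-grounded one goes next):
  1 to go: {0} 1  {7} 1  {8} 1
  2 to go: {0,7} 2  {0,8} 2  {6,7} 1  {7,8} 2
  3 to go: {0,6,7} 3  {0,7,8} 6  {5,6,7} 1  {6,7,8} 3
  4 to go: {0,5,6,7} 4  {0,6,7,8} 12  {3,5,6,7} 1  {4,5,6,7} 1  {5,6,7,8} 4
  5 to go: {0,3,5,6,7} 5  {0,4,5,6,7} 5  {0,5,6,7,8} 20  {2,4,5,6,7} 1  {3,4,5,6,7} 2  {3,5,6,7,8} 5  {4,5,6,7,8} 5
  6 to go: {0,2,4,5,6,7} 6  {0,3,4,5,6,7} 12  {0,3,5,6,7,8} 30  {0,4,5,6,7,8} 30  {1,3,5,6,7,8} 5  {2,3,4,5,6,7} 3  {2,4,5,6,7,8} 6  {3,4,5,6,7,8} 12
  7 to go: {0,1,3,5,6,7,8} 35  {0,2,3,4,5,6,7} 21  {0,2,4,5,6,7,8} 42  {0,3,4,5,6,7,8} 84  {1,3,4,5,6,7,8} 17  {2,3,4,5,6,7,8} 21
  if 0:f drops first: 38 orders
  if 1:d drops first: 168 orders
  if 2:c drops first: 136 orders
heap linearizations: 342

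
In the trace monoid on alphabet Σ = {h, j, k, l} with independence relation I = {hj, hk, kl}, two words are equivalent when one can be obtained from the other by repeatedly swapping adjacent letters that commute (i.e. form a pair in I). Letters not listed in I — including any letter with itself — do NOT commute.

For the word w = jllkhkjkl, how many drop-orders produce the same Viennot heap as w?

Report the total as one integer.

38

drop 0:j onto floor
drop 1:l onto {0:j}
drop 2:l onto {1:l}
drop 3:k onto {0:j}
drop 4:h onto {2:l}
drop 5:k onto {3:k}
drop 6:j onto {2:l, 5:k}
drop 7:k onto {6:j}
drop 8:l onto {4:h, 6:j}
ground layer = {0:j}
drop-orders for the pieces not yet dropped (sum over which currently-grounded one goes next):
  1 to go: {7} 1  {8} 1
  2 to go: {4,8} 1  {7,8} 2
  3 to go: {4,7,8} 3  {6,7,8} 2
  4 to go: {4,6,7,8} 5  {5,6,7,8} 2
  5 to go: {2,4,6,7,8} 5  {3,5,6,7,8} 2  {4,5,6,7,8} 7
  6 to go: {1,2,4,6,7,8} 5  {2,4,5,6,7,8} 12  {3,4,5,6,7,8} 9
  7 to go: {1,2,4,5,6,7,8} 17  {2,3,4,5,6,7,8} 21
  if 0:j drops first: 38 orders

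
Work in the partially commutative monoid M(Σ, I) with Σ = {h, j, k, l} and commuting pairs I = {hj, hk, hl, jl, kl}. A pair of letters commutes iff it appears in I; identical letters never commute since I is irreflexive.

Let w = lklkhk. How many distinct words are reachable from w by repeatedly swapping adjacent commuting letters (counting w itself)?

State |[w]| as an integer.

60

piece 0:l — minimal
piece 1:k — minimal
piece 2:l rests on {0:l}
piece 3:k rests on {1:k}
piece 4:h — minimal
piece 5:k rests on {3:k}
minimal pieces: {0:l, 1:k, 4:h}
ways to finish when only these pieces remain (= sum over removing one remaining piece with nothing left below it):
  1 left: {2}→1  {4}→1  {5}→1
  2 left: {0,2}→1  {2,4}→2  {2,5}→2  {3,5}→1  {4,5}→2
  3 left: {0,2,4}→3  {0,2,5}→3  {1,3,5}→1  {2,3,5}→3  {2,4,5}→6  {3,4,5}→3
  4 left: {0,2,3,5}→6  {0,2,4,5}→12  {1,2,3,5}→4  {1,3,4,5}→4  {2,3,4,5}→12
  placing 0:l first → 20 extensions
  placing 1:k first → 30 extensions
  placing 4:h first → 10 extensions
total linear extensions = 60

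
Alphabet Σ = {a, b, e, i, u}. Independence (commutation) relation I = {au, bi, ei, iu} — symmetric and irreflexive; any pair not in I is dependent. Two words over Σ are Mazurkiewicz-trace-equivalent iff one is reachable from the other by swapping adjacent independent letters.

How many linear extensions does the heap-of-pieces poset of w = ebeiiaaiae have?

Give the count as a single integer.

10

#0=e has no predecessor
#1=b depends on [0:e]
#2=e depends on [1:b]
#3=i has no predecessor
#4=i depends on [3:i]
#5=a depends on [2:e, 4:i]
#6=a depends on [5:a]
#7=i depends on [6:a]
#8=a depends on [7:i]
#9=e depends on [8:a]
sources: [0:e, 3:i]
N(rest) = Σ N(rest − s) over sources s of rest; N(one piece) = 1:
  size 1 → [9]=1
  size 2 → [8,9]=1
  size 3 → [7,8,9]=1
  size 4 → [6,7,8,9]=1
  size 5 → [5,6,7,8,9]=1
  size 6 → [2,5,6,7,8,9]=1  [4,5,6,7,8,9]=1
  size 7 → [1,2,5,6,7,8,9]=1  [2,4,5,6,7,8,9]=2  [3,4,5,6,7,8,9]=1
  size 8 → [0,1,2,5,6,7,8,9]=1  [1,2,4,5,6,7,8,9]=3  [2,3,4,5,6,7,8,9]=3
  first=0(e) contributes 6
  first=3(i) contributes 4
|[w]| = 10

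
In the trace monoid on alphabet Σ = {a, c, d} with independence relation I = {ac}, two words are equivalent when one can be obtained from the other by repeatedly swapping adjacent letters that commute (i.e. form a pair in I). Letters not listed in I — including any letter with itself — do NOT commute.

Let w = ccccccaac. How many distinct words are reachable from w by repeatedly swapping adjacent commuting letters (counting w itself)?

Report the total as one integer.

36

#0=c has no predecessor
#1=c depends on [0:c]
#2=c depends on [1:c]
#3=c depends on [2:c]
#4=c depends on [3:c]
#5=c depends on [4:c]
#6=a has no predecessor
#7=a depends on [6:a]
#8=c depends on [5:c]
sources: [0:c, 6:a]
N(rest) = Σ N(rest − s) over sources s of rest; N(one piece) = 1:
  size 1 → [7]=1  [8]=1
  size 2 → [5,8]=1  [6,7]=1  [7,8]=2
  size 3 → [4,5,8]=1  [5,7,8]=3  [6,7,8]=3
  size 4 → [3,4,5,8]=1  [4,5,7,8]=4  [5,6,7,8]=6
  size 5 → [2,3,4,5,8]=1  [3,4,5,7,8]=5  [4,5,6,7,8]=10
  size 6 → [1,2,3,4,5,8]=1  [2,3,4,5,7,8]=6  [3,4,5,6,7,8]=15
  size 7 → [0,1,2,3,4,5,8]=1  [1,2,3,4,5,7,8]=7  [2,3,4,5,6,7,8]=21
  first=0(c) contributes 28
  first=6(a) contributes 8
|[w]| = 36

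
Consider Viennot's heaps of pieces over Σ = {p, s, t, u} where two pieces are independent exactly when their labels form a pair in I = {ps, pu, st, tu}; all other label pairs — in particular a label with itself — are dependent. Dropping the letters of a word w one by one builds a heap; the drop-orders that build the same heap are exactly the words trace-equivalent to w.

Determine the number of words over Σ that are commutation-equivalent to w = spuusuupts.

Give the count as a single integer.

drop 0:s onto floor
drop 1:p onto floor
drop 2:u onto {0:s}
drop 3:u onto {2:u}
drop 4:s onto {3:u}
drop 5:u onto {4:s}
drop 6:u onto {5:u}
drop 7:p onto {1:p}
drop 8:t onto {7:p}
drop 9:s onto {6:u}
ground layer = {0:s, 1:p}
drop-orders for the pieces not yet dropped (sum over which currently-grounded one goes next):
  1 to go: {8} 1  {9} 1
  2 to go: {6,9} 1  {7,8} 1  {8,9} 2
  3 to go: {1,7,8} 1  {5,6,9} 1  {6,8,9} 3  {7,8,9} 3
  4 to go: {1,7,8,9} 4  {4,5,6,9} 1  {5,6,8,9} 4  {6,7,8,9} 6
  5 to go: {1,6,7,8,9} 10  {3,4,5,6,9} 1  {4,5,6,8,9} 5  {5,6,7,8,9} 10
  6 to go: {1,5,6,7,8,9} 20  {2,3,4,5,6,9} 1  {3,4,5,6,8,9} 6  {4,5,6,7,8,9} 15
  7 to go: {0,2,3,4,5,6,9} 1  {1,4,5,6,7,8,9} 35  {2,3,4,5,6,8,9} 7  {3,4,5,6,7,8,9} 21
  8 to go: {0,2,3,4,5,6,8,9} 8  {1,3,4,5,6,7,8,9} 56  {2,3,4,5,6,7,8,9} 28
  if 0:s drops first: 84 orders
  if 1:p drops first: 36 orders
heap linearizations: 120

120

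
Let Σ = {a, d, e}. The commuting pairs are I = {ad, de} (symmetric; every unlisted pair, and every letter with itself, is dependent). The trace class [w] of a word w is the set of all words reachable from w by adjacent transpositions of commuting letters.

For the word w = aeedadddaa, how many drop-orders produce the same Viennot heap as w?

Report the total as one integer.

#0=a has no predecessor
#1=e depends on [0:a]
#2=e depends on [1:e]
#3=d has no predecessor
#4=a depends on [2:e]
#5=d depends on [3:d]
#6=d depends on [5:d]
#7=d depends on [6:d]
#8=a depends on [4:a]
#9=a depends on [8:a]
sources: [0:a, 3:d]
N(rest) = Σ N(rest − s) over sources s of rest; N(one piece) = 1:
  size 1 → [7]=1  [9]=1
  size 2 → [6,7]=1  [7,9]=2  [8,9]=1
  size 3 → [4,8,9]=1  [5,6,7]=1  [6,7,9]=3  [7,8,9]=3
  size 4 → [2,4,8,9]=1  [3,5,6,7]=1  [4,7,8,9]=4  [5,6,7,9]=4  [6,7,8,9]=6
  size 5 → [1,2,4,8,9]=1  [2,4,7,8,9]=5  [3,5,6,7,9]=5  [4,6,7,8,9]=10  [5,6,7,8,9]=10
  size 6 → [0,1,2,4,8,9]=1  [1,2,4,7,8,9]=6  [2,4,6,7,8,9]=15  [3,5,6,7,8,9]=15  [4,5,6,7,8,9]=20
  size 7 → [0,1,2,4,7,8,9]=7  [1,2,4,6,7,8,9]=21  [2,4,5,6,7,8,9]=35  [3,4,5,6,7,8,9]=35
  size 8 → [0,1,2,4,6,7,8,9]=28  [1,2,4,5,6,7,8,9]=56  [2,3,4,5,6,7,8,9]=70
  first=0(a) contributes 126
  first=3(d) contributes 84
|[w]| = 210

210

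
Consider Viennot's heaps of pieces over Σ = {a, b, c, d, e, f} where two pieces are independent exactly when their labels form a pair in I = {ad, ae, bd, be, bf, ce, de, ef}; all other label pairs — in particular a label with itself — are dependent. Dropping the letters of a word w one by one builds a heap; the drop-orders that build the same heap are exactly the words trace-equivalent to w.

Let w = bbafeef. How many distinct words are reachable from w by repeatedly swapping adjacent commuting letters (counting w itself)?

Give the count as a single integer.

#0=b has no predecessor
#1=b depends on [0:b]
#2=a depends on [1:b]
#3=f depends on [2:a]
#4=e has no predecessor
#5=e depends on [4:e]
#6=f depends on [3:f]
sources: [0:b, 4:e]
N(rest) = Σ N(rest − s) over sources s of rest; N(one piece) = 1:
  size 1 → [5]=1  [6]=1
  size 2 → [3,6]=1  [4,5]=1  [5,6]=2
  size 3 → [2,3,6]=1  [3,5,6]=3  [4,5,6]=3
  size 4 → [1,2,3,6]=1  [2,3,5,6]=4  [3,4,5,6]=6
  size 5 → [0,1,2,3,6]=1  [1,2,3,5,6]=5  [2,3,4,5,6]=10
  first=0(b) contributes 15
  first=4(e) contributes 6
|[w]| = 21

21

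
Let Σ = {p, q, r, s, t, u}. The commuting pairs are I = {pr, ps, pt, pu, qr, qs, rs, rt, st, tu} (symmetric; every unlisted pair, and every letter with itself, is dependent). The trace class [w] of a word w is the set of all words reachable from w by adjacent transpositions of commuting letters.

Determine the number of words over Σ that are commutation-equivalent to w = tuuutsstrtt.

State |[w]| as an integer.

drop 0:t onto floor
drop 1:u onto floor
drop 2:u onto {1:u}
drop 3:u onto {2:u}
drop 4:t onto {0:t}
drop 5:s onto {3:u}
drop 6:s onto {5:s}
drop 7:t onto {4:t}
drop 8:r onto {3:u}
drop 9:t onto {7:t}
drop 10:t onto {9:t}
ground layer = {0:t, 1:u}
drop-orders for the pieces not yet dropped (sum over which currently-grounded one goes next):
  1 to go: {6} 1  {8} 1  {10} 1
  2 to go: {5,6} 1  {6,8} 2  {6,10} 2  {8,10} 2  {9,10} 1
  3 to go: {5,6,8} 3  {5,6,10} 3  {6,8,10} 6  {6,9,10} 3  {7,9,10} 1  {8,9,10} 3
  4 to go: {3,5,6,8} 3  {4,7,9,10} 1  {5,6,8,10} 12  {5,6,9,10} 6  {6,7,9,10} 4  {6,8,9,10} 12  {7,8,9,10} 4
  5 to go: {0,4,7,9,10} 1  {2,3,5,6,8} 3  {3,5,6,8,10} 15  {4,6,7,9,10} 5  {4,7,8,9,10} 5  {5,6,7,9,10} 10  {5,6,8,9,10} 30  {6,7,8,9,10} 20
  6 to go: {0,4,6,7,9,10} 6  {0,4,7,8,9,10} 6  {1,2,3,5,6,8} 3  {2,3,5,6,8,10} 18  {3,5,6,8,9,10} 45  {4,5,6,7,9,10} 15  {4,6,7,8,9,10} 30  {5,6,7,8,9,10} 60
  7 to go: {0,4,5,6,7,9,10} 21  {0,4,6,7,8,9,10} 42  {1,2,3,5,6,8,10} 21  {2,3,5,6,8,9,10} 63  {3,5,6,7,8,9,10} 105  {4,5,6,7,8,9,10} 105
  8 to go: {0,4,5,6,7,8,9,10} 168  {1,2,3,5,6,8,9,10} 84  {2,3,5,6,7,8,9,10} 168  {3,4,5,6,7,8,9,10} 210
  9 to go: {0,3,4,5,6,7,8,9,10} 378  {1,2,3,5,6,7,8,9,10} 252  {2,3,4,5,6,7,8,9,10} 378
  if 0:t drops first: 630 orders
  if 1:u drops first: 756 orders
heap linearizations: 1386

1386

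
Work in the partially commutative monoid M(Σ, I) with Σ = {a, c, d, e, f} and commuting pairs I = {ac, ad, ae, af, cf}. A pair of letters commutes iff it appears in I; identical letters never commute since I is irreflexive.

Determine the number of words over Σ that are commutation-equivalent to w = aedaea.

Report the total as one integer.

drop 0:a onto floor
drop 1:e onto floor
drop 2:d onto {1:e}
drop 3:a onto {0:a}
drop 4:e onto {2:d}
drop 5:a onto {3:a}
ground layer = {0:a, 1:e}
drop-orders for the pieces not yet dropped (sum over which currently-grounded one goes next):
  1 to go: {4} 1  {5} 1
  2 to go: {2,4} 1  {3,5} 1  {4,5} 2
  3 to go: {0,3,5} 1  {1,2,4} 1  {2,4,5} 3  {3,4,5} 3
  4 to go: {0,3,4,5} 4  {1,2,4,5} 4  {2,3,4,5} 6
  if 0:a drops first: 10 orders
  if 1:e drops first: 10 orders
heap linearizations: 20

20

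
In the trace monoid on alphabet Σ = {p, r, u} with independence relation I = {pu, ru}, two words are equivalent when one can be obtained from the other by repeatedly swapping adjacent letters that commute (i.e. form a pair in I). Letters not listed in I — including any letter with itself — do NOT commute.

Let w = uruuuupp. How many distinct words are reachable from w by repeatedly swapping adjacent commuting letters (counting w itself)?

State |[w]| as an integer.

56

drop 0:u onto floor
drop 1:r onto floor
drop 2:u onto {0:u}
drop 3:u onto {2:u}
drop 4:u onto {3:u}
drop 5:u onto {4:u}
drop 6:p onto {1:r}
drop 7:p onto {6:p}
ground layer = {0:u, 1:r}
drop-orders for the pieces not yet dropped (sum over which currently-grounded one goes next):
  1 to go: {5} 1  {7} 1
  2 to go: {4,5} 1  {5,7} 2  {6,7} 1
  3 to go: {1,6,7} 1  {3,4,5} 1  {4,5,7} 3  {5,6,7} 3
  4 to go: {1,5,6,7} 4  {2,3,4,5} 1  {3,4,5,7} 4  {4,5,6,7} 6
  5 to go: {0,2,3,4,5} 1  {1,4,5,6,7} 10  {2,3,4,5,7} 5  {3,4,5,6,7} 10
  6 to go: {0,2,3,4,5,7} 6  {1,3,4,5,6,7} 20  {2,3,4,5,6,7} 15
  if 0:u drops first: 35 orders
  if 1:r drops first: 21 orders
heap linearizations: 56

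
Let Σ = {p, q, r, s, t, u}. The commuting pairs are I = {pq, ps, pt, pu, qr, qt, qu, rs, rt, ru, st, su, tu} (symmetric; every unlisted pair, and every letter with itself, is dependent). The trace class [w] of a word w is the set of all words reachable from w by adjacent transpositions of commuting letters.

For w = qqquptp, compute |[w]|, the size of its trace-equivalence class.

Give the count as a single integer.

0(q) covers ∅
1(q) covers 0:q
2(q) covers 1:q
3(u) covers ∅
4(p) covers ∅
5(t) covers ∅
6(p) covers 4:p
floor of heap: 0:q, 3:u, 4:p, 5:t
completions by unplaced set U, small U first (add the entries for U minus each lowest piece of U):
  |U|=1: {2}:1  {3}:1  {5}:1  {6}:1
  |U|=2: {1,2}:1  {2,3}:2  {2,5}:2  {2,6}:2  {3,5}:2  {3,6}:2  {4,6}:1  {5,6}:2
  |U|=3: {0,1,2}:1  {1,2,3}:3  {1,2,5}:3  {1,2,6}:3  {2,3,5}:6  {2,3,6}:6  {2,4,6}:3  {2,5,6}:6  {3,4,6}:3  {3,5,6}:6  {4,5,6}:3
  |U|=4: {0,1,2,3}:4  {0,1,2,5}:4  {0,1,2,6}:4  {1,2,3,5}:12  {1,2,3,6}:12  {1,2,4,6}:6  {1,2,5,6}:12  {2,3,4,6}:12  {2,3,5,6}:24  {2,4,5,6}:12  {3,4,5,6}:12
  |U|=5: {0,1,2,3,5}:20  {0,1,2,3,6}:20  {0,1,2,4,6}:10  {0,1,2,5,6}:20  {1,2,3,4,6}:30  {1,2,3,5,6}:60  {1,2,4,5,6}:30  {2,3,4,5,6}:60
  start at 0(q): 180
  start at 3(u): 60
  start at 4(p): 120
  start at 5(t): 60
sum over floor = 420

420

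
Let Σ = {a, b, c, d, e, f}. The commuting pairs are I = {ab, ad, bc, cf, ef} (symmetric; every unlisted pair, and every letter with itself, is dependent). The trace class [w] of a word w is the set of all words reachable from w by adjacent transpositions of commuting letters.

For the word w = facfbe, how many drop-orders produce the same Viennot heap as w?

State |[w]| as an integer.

drop 0:f onto floor
drop 1:a onto {0:f}
drop 2:c onto {1:a}
drop 3:f onto {1:a}
drop 4:b onto {3:f}
drop 5:e onto {2:c, 4:b}
ground layer = {0:f}
drop-orders for the pieces not yet dropped (sum over which currently-grounded one goes next):
  1 to go: {5} 1
  2 to go: {2,5} 1  {4,5} 1
  3 to go: {2,4,5} 2  {3,4,5} 1
  4 to go: {2,3,4,5} 3
  if 0:f drops first: 3 orders

3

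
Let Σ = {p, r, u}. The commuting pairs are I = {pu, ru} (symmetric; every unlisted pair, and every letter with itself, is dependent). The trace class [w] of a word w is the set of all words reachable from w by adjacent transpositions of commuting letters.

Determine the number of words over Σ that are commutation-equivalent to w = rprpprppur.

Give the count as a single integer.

10

drop 0:r onto floor
drop 1:p onto {0:r}
drop 2:r onto {1:p}
drop 3:p onto {2:r}
drop 4:p onto {3:p}
drop 5:r onto {4:p}
drop 6:p onto {5:r}
drop 7:p onto {6:p}
drop 8:u onto floor
drop 9:r onto {7:p}
ground layer = {0:r, 8:u}
drop-orders for the pieces not yet dropped (sum over which currently-grounded one goes next):
  1 to go: {8} 1  {9} 1
  2 to go: {7,9} 1  {8,9} 2
  3 to go: {6,7,9} 1  {7,8,9} 3
  4 to go: {5,6,7,9} 1  {6,7,8,9} 4
  5 to go: {4,5,6,7,9} 1  {5,6,7,8,9} 5
  6 to go: {3,4,5,6,7,9} 1  {4,5,6,7,8,9} 6
  7 to go: {2,3,4,5,6,7,9} 1  {3,4,5,6,7,8,9} 7
  8 to go: {1,2,3,4,5,6,7,9} 1  {2,3,4,5,6,7,8,9} 8
  if 0:r drops first: 9 orders
  if 8:u drops first: 1 orders
heap linearizations: 10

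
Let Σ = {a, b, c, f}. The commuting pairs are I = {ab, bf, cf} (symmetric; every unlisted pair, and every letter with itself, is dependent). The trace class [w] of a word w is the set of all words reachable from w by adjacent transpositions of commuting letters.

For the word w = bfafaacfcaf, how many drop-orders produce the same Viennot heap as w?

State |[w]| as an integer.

#0=b has no predecessor
#1=f has no predecessor
#2=a depends on [1:f]
#3=f depends on [2:a]
#4=a depends on [3:f]
#5=a depends on [4:a]
#6=c depends on [0:b, 5:a]
#7=f depends on [5:a]
#8=c depends on [6:c]
#9=a depends on [7:f, 8:c]
#10=f depends on [9:a]
sources: [0:b, 1:f]
N(rest) = Σ N(rest − s) over sources s of rest; N(one piece) = 1:
  size 1 → [10]=1
  size 2 → [9,10]=1
  size 3 → [7,9,10]=1  [8,9,10]=1
  size 4 → [6,8,9,10]=1  [7,8,9,10]=2
  size 5 → [0,6,8,9,10]=1  [6,7,8,9,10]=3
  size 6 → [0,6,7,8,9,10]=4  [5,6,7,8,9,10]=3
  size 7 → [0,5,6,7,8,9,10]=7  [4,5,6,7,8,9,10]=3
  size 8 → [0,4,5,6,7,8,9,10]=10  [3,4,5,6,7,8,9,10]=3
  size 9 → [0,3,4,5,6,7,8,9,10]=13  [2,3,4,5,6,7,8,9,10]=3
  first=0(b) contributes 3
  first=1(f) contributes 16
|[w]| = 19

19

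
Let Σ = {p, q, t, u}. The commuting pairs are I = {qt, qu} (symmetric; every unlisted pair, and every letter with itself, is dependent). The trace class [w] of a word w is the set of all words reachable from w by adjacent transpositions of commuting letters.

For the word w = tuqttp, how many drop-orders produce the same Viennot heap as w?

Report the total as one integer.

5

0(t) covers ∅
1(u) covers 0:t
2(q) covers ∅
3(t) covers 1:u
4(t) covers 3:t
5(p) covers 2:q, 4:t
floor of heap: 0:t, 2:q
completions by unplaced set U, small U first (add the entries for U minus each lowest piece of U):
  |U|=1: {5}:1
  |U|=2: {2,5}:1  {4,5}:1
  |U|=3: {2,4,5}:2  {3,4,5}:1
  |U|=4: {1,3,4,5}:1  {2,3,4,5}:3
  start at 0(t): 4
  start at 2(q): 1
sum over floor = 5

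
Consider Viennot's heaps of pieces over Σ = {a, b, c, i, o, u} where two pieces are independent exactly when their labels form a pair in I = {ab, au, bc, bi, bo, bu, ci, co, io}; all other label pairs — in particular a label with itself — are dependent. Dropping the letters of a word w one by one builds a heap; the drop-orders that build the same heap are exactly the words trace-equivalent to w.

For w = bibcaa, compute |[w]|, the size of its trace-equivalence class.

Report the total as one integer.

30

#0=b has no predecessor
#1=i has no predecessor
#2=b depends on [0:b]
#3=c has no predecessor
#4=a depends on [1:i, 3:c]
#5=a depends on [4:a]
sources: [0:b, 1:i, 3:c]
N(rest) = Σ N(rest − s) over sources s of rest; N(one piece) = 1:
  size 1 → [2]=1  [5]=1
  size 2 → [0,2]=1  [2,5]=2  [4,5]=1
  size 3 → [0,2,5]=3  [1,4,5]=1  [2,4,5]=3  [3,4,5]=1
  size 4 → [0,2,4,5]=6  [1,2,4,5]=4  [1,3,4,5]=2  [2,3,4,5]=4
  first=0(b) contributes 10
  first=1(i) contributes 10
  first=3(c) contributes 10
|[w]| = 30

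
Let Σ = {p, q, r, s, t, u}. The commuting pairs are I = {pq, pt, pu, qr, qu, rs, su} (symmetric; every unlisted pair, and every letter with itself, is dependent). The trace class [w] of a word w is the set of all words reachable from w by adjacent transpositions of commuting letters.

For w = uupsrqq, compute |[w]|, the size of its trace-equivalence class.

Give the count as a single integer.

drop 0:u onto floor
drop 1:u onto {0:u}
drop 2:p onto floor
drop 3:s onto {2:p}
drop 4:r onto {1:u, 2:p}
drop 5:q onto {3:s}
drop 6:q onto {5:q}
ground layer = {0:u, 2:p}
drop-orders for the pieces not yet dropped (sum over which currently-grounded one goes next):
  1 to go: {4} 1  {6} 1
  2 to go: {1,4} 1  {4,6} 2  {5,6} 1
  3 to go: {0,1,4} 1  {1,4,6} 3  {3,5,6} 1  {4,5,6} 3
  4 to go: {0,1,4,6} 4  {1,4,5,6} 6  {3,4,5,6} 4
  5 to go: {0,1,4,5,6} 10  {1,3,4,5,6} 10  {2,3,4,5,6} 4
  if 0:u drops first: 14 orders
  if 2:p drops first: 20 orders
heap linearizations: 34

34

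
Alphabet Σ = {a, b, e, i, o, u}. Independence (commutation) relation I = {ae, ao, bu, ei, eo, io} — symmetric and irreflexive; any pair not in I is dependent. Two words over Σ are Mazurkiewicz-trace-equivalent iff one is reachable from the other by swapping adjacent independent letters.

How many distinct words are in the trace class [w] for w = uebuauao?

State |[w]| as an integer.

4

drop 0:u onto floor
drop 1:e onto {0:u}
drop 2:b onto {1:e}
drop 3:u onto {1:e}
drop 4:a onto {2:b, 3:u}
drop 5:u onto {4:a}
drop 6:a onto {5:u}
drop 7:o onto {5:u}
ground layer = {0:u}
drop-orders for the pieces not yet dropped (sum over which currently-grounded one goes next):
  1 to go: {6} 1  {7} 1
  2 to go: {6,7} 2
  3 to go: {5,6,7} 2
  4 to go: {4,5,6,7} 2
  5 to go: {2,4,5,6,7} 2  {3,4,5,6,7} 2
  6 to go: {2,3,4,5,6,7} 4
  if 0:u drops first: 4 orders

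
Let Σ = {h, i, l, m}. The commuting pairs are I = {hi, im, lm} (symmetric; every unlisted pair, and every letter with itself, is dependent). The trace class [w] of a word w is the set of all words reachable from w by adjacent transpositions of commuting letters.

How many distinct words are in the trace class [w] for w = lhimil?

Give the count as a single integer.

9

piece 0:l — minimal
piece 1:h rests on {0:l}
piece 2:i rests on {0:l}
piece 3:m rests on {1:h}
piece 4:i rests on {2:i}
piece 5:l rests on {1:h, 4:i}
minimal pieces: {0:l}
ways to finish when only these pieces remain (= sum over removing one remaining piece with nothing left below it):
  1 left: {3}→1  {5}→1
  2 left: {3,5}→2  {4,5}→1
  3 left: {1,3,5}→2  {2,4,5}→1  {3,4,5}→3
  4 left: {1,3,4,5}→5  {2,3,4,5}→4
  placing 0:l first → 9 extensions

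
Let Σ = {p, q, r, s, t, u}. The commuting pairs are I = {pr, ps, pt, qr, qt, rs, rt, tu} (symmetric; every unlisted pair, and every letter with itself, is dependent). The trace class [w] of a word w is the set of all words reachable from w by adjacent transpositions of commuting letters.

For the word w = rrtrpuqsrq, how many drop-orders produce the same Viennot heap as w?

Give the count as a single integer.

120

piece 0:r — minimal
piece 1:r rests on {0:r}
piece 2:t — minimal
piece 3:r rests on {1:r}
piece 4:p — minimal
piece 5:u rests on {3:r, 4:p}
piece 6:q rests on {5:u}
piece 7:s rests on {2:t, 6:q}
piece 8:r rests on {5:u}
piece 9:q rests on {7:s}
minimal pieces: {0:r, 2:t, 4:p}
ways to finish when only these pieces remain (= sum over removing one remaining piece with nothing left below it):
  1 left: {8}→1  {9}→1
  2 left: {7,9}→1  {8,9}→2
  3 left: {2,7,9}→1  {6,7,9}→1  {7,8,9}→3
  4 left: {2,6,7,9}→2  {2,7,8,9}→4  {6,7,8,9}→4
  5 left: {2,6,7,8,9}→10  {5,6,7,8,9}→4
  6 left: {2,5,6,7,8,9}→14  {3,5,6,7,8,9}→4  {4,5,6,7,8,9}→4
  7 left: {1,3,5,6,7,8,9}→4  {2,3,5,6,7,8,9}→18  {2,4,5,6,7,8,9}→18  {3,4,5,6,7,8,9}→8
  8 left: {0,1,3,5,6,7,8,9}→4  {1,2,3,5,6,7,8,9}→22  {1,3,4,5,6,7,8,9}→12  {2,3,4,5,6,7,8,9}→44
  placing 0:r first → 78 extensions
  placing 2:t first → 16 extensions
  placing 4:p first → 26 extensions
total linear extensions = 120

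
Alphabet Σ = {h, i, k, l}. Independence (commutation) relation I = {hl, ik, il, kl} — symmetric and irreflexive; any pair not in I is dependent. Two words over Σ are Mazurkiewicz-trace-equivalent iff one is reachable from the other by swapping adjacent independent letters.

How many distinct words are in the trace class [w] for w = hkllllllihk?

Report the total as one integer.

0(h) covers ∅
1(k) covers 0:h
2(l) covers ∅
3(l) covers 2:l
4(l) covers 3:l
5(l) covers 4:l
6(l) covers 5:l
7(l) covers 6:l
8(i) covers 0:h
9(h) covers 1:k, 8:i
10(k) covers 9:h
floor of heap: 0:h, 2:l
completions by unplaced set U, small U first (add the entries for U minus each lowest piece of U):
  |U|=1: {7}:1  {10}:1
  |U|=2: {6,7}:1  {7,10}:2  {9,10}:1
  |U|=3: {1,9,10}:1  {5,6,7}:1  {6,7,10}:3  {7,9,10}:3  {8,9,10}:1
  |U|=4: {1,7,9,10}:4  {1,8,9,10}:2  {4,5,6,7}:1  {5,6,7,10}:4  {6,7,9,10}:6  {7,8,9,10}:4
  |U|=5: {0,1,8,9,10}:2  {1,6,7,9,10}:10  {1,7,8,9,10}:10  {3,4,5,6,7}:1  {4,5,6,7,10}:5  {5,6,7,9,10}:10  {6,7,8,9,10}:10
  |U|=6: {0,1,7,8,9,10}:12  {1,5,6,7,9,10}:20  {1,6,7,8,9,10}:30  {2,3,4,5,6,7}:1  {3,4,5,6,7,10}:6  {4,5,6,7,9,10}:15  {5,6,7,8,9,10}:20
  |U|=7: {0,1,6,7,8,9,10}:42  {1,4,5,6,7,9,10}:35  {1,5,6,7,8,9,10}:70  {2,3,4,5,6,7,10}:7  {3,4,5,6,7,9,10}:21  {4,5,6,7,8,9,10}:35
  |U|=8: {0,1,5,6,7,8,9,10}:112  {1,3,4,5,6,7,9,10}:56  {1,4,5,6,7,8,9,10}:140  {2,3,4,5,6,7,9,10}:28  {3,4,5,6,7,8,9,10}:56
  |U|=9: {0,1,4,5,6,7,8,9,10}:252  {1,2,3,4,5,6,7,9,10}:84  {1,3,4,5,6,7,8,9,10}:252  {2,3,4,5,6,7,8,9,10}:84
  start at 0(h): 420
  start at 2(l): 504
sum over floor = 924

924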